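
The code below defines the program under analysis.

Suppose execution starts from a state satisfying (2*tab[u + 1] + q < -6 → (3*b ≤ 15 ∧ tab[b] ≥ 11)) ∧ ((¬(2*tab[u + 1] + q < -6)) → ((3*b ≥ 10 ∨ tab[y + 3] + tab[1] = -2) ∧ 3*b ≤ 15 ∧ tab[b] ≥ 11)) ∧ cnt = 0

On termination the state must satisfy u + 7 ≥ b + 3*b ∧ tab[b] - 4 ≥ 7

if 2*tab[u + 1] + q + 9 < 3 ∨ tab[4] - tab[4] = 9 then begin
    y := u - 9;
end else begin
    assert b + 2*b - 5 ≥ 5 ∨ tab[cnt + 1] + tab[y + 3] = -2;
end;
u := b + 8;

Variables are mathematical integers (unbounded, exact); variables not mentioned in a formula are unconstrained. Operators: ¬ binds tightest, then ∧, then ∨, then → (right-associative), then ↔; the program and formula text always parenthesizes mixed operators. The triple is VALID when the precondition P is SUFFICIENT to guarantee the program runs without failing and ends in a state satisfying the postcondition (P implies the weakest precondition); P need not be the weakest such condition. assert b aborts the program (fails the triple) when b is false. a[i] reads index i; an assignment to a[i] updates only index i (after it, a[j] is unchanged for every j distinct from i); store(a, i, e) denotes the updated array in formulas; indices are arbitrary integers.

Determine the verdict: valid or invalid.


Working backward. After the program, the postcondition u + 7 ≥ b + 3*b ∧ tab[b] - 4 ≥ 7 must hold; in canonical form it is u ≥ 4*b - 7 ∧ tab[b] ≥ 11.
Before u := b + 8: 3*b ≤ 15 ∧ tab[b] ≥ 11
Then branch requires 3*b ≤ 15 ∧ tab[b] ≥ 11; else branch requires (3*b ≥ 10 ∨ tab[cnt + 1] + tab[y + 3] = -2) ∧ 3*b ≤ 15 ∧ tab[b] ≥ 11.
Before the if: (2*tab[u + 1] + q < -6 → (3*b ≤ 15 ∧ tab[b] ≥ 11)) ∧ ((¬(2*tab[u + 1] + q < -6)) → ((3*b ≥ 10 ∨ tab[cnt + 1] + tab[y + 3] = -2) ∧ 3*b ≤ 15 ∧ tab[b] ≥ 11))
The weakest precondition is (2*tab[u + 1] + q < -6 → (3*b ≤ 15 ∧ tab[b] ≥ 11)) ∧ ((¬(2*tab[u + 1] + q < -6)) → ((3*b ≥ 10 ∨ tab[cnt + 1] + tab[y + 3] = -2) ∧ 3*b ≤ 15 ∧ tab[b] ≥ 11)).
Check whether (2*tab[u + 1] + q < -6 → (3*b ≤ 15 ∧ tab[b] ≥ 11)) ∧ ((¬(2*tab[u + 1] + q < -6)) → ((3*b ≥ 10 ∨ tab[y + 3] + tab[1] = -2) ∧ 3*b ≤ 15 ∧ tab[b] ≥ 11)) ∧ cnt = 0 implies it.
Every state satisfying the precondition satisfies the weakest precondition: the implication holds.
Answer: valid


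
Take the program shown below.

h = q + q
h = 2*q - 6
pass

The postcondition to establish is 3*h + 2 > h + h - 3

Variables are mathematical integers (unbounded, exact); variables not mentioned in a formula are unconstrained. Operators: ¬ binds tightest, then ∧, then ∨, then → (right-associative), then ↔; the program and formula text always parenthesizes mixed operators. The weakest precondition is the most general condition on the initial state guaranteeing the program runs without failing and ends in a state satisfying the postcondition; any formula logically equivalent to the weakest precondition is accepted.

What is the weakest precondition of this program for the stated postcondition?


Working backward. After the program, the postcondition 3*h + 2 > h + h - 3 must hold; in canonical form it is h > -5.
Before skip: h > -5
Before h := 2*q - 6: 2*q > 1
Before h := q + q: 2*q > 1
Answer: WP = 2*q > 1


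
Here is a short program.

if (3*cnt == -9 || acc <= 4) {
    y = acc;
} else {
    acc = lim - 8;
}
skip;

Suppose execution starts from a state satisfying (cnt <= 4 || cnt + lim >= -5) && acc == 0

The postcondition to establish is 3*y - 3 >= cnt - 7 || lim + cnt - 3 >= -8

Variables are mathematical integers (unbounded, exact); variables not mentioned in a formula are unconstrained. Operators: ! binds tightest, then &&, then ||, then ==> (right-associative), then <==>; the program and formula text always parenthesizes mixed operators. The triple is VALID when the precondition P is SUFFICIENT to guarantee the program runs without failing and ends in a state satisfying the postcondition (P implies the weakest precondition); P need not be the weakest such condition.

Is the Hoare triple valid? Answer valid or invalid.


Working backward. After the program, the postcondition 3*y - 3 >= cnt - 7 || lim + cnt - 3 >= -8 must hold; in canonical form it is 3*y >= cnt - 4 || cnt + lim >= -5.
Before skip: 3*y >= cnt - 4 || cnt + lim >= -5
Then branch requires 3*acc >= cnt - 4 || cnt + lim >= -5; else branch requires 3*y >= cnt - 4 || cnt + lim >= -5.
Before the if: ((3*cnt == -9 || acc <= 4) ==> (3*acc >= cnt - 4 || cnt + lim >= -5)) && ((!(3*cnt == -9 || acc <= 4)) ==> (3*y >= cnt - 4 || cnt + lim >= -5))
The weakest precondition is ((3*cnt == -9 || acc <= 4) ==> (3*acc >= cnt - 4 || cnt + lim >= -5)) && ((!(3*cnt == -9 || acc <= 4)) ==> (3*y >= cnt - 4 || cnt + lim >= -5)).
Check whether (cnt <= 4 || cnt + lim >= -5) && acc == 0 implies it.
Every state satisfying the precondition satisfies the weakest precondition: the implication holds.
Answer: valid


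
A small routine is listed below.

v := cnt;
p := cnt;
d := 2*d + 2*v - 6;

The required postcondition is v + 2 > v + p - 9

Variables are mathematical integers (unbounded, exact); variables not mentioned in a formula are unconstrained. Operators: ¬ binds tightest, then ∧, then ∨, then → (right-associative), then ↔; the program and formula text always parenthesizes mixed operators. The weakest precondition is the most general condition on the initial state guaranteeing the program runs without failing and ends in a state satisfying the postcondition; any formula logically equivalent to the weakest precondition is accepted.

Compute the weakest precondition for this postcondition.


Working backward. After the program, the postcondition v + 2 > v + p - 9 must hold; in canonical form it is p < 11.
Before d := 2*d + 2*v - 6: p < 11
Before p := cnt: cnt < 11
Before v := cnt: cnt < 11
Answer: WP = cnt < 11


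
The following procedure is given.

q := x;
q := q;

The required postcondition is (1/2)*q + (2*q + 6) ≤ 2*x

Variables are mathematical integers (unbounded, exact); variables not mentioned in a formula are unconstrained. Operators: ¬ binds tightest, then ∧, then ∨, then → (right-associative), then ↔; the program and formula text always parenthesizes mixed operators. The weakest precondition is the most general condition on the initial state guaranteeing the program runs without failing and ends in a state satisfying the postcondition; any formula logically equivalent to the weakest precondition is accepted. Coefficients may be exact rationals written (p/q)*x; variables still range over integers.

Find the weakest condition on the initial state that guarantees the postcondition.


Working backward. After the program, the postcondition (1/2)*q + (2*q + 6) ≤ 2*x must hold; in canonical form it is (5/2)*q ≤ 2*x - 6.
Before q := q: (5/2)*q ≤ 2*x - 6
Before q := x: (1/2)*x ≤ -6
Answer: WP = (1/2)*x ≤ -6


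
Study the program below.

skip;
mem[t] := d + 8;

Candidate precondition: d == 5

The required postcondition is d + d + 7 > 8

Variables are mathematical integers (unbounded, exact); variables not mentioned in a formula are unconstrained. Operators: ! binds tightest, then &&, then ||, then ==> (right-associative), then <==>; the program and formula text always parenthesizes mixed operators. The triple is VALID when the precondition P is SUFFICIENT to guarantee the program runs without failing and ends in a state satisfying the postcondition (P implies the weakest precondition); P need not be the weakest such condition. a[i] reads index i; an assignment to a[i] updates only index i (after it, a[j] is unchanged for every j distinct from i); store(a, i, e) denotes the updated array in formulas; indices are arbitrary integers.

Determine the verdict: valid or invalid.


Working backward. After the program, the postcondition d + d + 7 > 8 must hold; in canonical form it is 2*d > 1.
Before mem[t] := d + 8: 2*d > 1
Before skip: 2*d > 1
The weakest precondition is 2*d > 1.
Check whether d == 5 implies it.
Every state satisfying the precondition satisfies the weakest precondition: the implication holds.
Answer: valid


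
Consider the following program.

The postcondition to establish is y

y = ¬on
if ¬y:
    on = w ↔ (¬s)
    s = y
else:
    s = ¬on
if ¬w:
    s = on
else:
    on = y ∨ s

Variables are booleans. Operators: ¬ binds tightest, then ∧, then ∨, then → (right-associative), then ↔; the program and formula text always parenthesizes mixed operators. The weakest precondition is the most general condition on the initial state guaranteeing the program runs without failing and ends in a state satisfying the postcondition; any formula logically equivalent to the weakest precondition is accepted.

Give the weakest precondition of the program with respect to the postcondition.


Working backward. After the program, y must hold.
Then branch requires y; else branch requires y.
Before the if: ((¬w) → y) ∧ (w → y)
Then branch requires ((¬w) → y) ∧ (w → y); else branch requires ((¬w) → y) ∧ (w → y).
Before the if: ((¬y) → (((¬w) → y) ∧ (w → y))) ∧ (y → (((¬w) → y) ∧ (w → y)))
Before y := ¬on: (on → (((¬w) → (¬on)) ∧ (w → (¬on)))) ∧ ((¬on) → (((¬w) → (¬on)) ∧ (w → (¬on))))
Answer: WP = (on → (((¬w) → (¬on)) ∧ (w → (¬on)))) ∧ ((¬on) → (((¬w) → (¬on)) ∧ (w → (¬on))))


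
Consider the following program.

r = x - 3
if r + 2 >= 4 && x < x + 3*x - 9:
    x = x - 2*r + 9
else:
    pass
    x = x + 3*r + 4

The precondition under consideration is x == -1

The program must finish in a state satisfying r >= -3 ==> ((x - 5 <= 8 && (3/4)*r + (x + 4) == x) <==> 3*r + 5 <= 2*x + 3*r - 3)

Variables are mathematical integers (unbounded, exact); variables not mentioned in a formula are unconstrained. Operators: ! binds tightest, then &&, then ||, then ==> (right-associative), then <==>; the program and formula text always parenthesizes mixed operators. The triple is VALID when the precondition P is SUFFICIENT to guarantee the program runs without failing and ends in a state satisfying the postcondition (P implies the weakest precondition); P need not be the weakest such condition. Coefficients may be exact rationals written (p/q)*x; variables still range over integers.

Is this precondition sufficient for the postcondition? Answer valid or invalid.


Working backward. After the program, the postcondition r >= -3 ==> ((x - 5 <= 8 && (3/4)*r + (x + 4) == x) <==> 3*r + 5 <= 2*x + 3*r - 3) must hold; in canonical form it is r >= -3 ==> ((x <= 13 && (3/4)*r == -4) <==> 2*x >= 8).
Then branch requires r >= -3 ==> ((x <= 2*r + 4 && (3/4)*r == -4) <==> 2*x >= 4*r - 10); else branch requires r >= -3 ==> ((3*r + x <= 9 && (3/4)*r == -4) <==> 6*r + 2*x >= 0).
Before the if: ((r >= 2 && 3*x > 9) ==> (r >= -3 ==> ((x <= 2*r + 4 && (3/4)*r == -4) <==> 2*x >= 4*r - 10))) && ((!(r >= 2 && 3*x > 9)) ==> (r >= -3 ==> ((3*r + x <= 9 && (3/4)*r == -4) <==> 6*r + 2*x >= 0)))
Before r := x - 3: ((x >= 5 && 3*x > 9) ==> (x >= 0 ==> ((x >= 2 && (3/4)*x == -7/4) <==> 2*x <= 22))) && ((!(x >= 5 && 3*x > 9)) ==> (x >= 0 ==> ((4*x <= 18 && (3/4)*x == -7/4) <==> 8*x >= 18)))
The weakest precondition is ((x >= 5 && 3*x > 9) ==> (x >= 0 ==> ((x >= 2 && (3/4)*x == -7/4) <==> 2*x <= 22))) && ((!(x >= 5 && 3*x > 9)) ==> (x >= 0 ==> ((4*x <= 18 && (3/4)*x == -7/4) <==> 8*x >= 18))).
Check whether x == -1 implies it.
Every state satisfying the precondition satisfies the weakest precondition: the implication holds.
Answer: valid


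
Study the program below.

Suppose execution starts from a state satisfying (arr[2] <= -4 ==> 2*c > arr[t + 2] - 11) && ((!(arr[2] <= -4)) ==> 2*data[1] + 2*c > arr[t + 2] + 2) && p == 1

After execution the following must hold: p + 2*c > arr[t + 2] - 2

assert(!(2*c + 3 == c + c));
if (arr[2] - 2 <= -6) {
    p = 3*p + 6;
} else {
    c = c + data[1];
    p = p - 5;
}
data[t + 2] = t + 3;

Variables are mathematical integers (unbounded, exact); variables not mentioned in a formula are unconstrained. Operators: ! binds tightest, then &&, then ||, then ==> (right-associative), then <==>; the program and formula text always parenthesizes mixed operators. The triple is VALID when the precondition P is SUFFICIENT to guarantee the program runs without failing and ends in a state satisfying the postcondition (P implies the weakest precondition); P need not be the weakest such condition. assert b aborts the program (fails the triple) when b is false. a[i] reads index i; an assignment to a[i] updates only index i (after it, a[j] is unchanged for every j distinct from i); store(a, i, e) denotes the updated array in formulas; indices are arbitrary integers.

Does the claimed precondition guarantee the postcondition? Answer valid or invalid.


Working backward. After the program, the postcondition p + 2*c > arr[t + 2] - 2 must hold; in canonical form it is 2*c + p > arr[t + 2] - 2.
Before data[t + 2] := t + 3: 2*c + p > arr[t + 2] - 2
Then branch requires 2*c + 3*p > arr[t + 2] - 8; else branch requires 2*data[1] + 2*c + p > arr[t + 2] + 3.
Before the if: (arr[2] <= -4 ==> 2*c + 3*p > arr[t + 2] - 8) && ((!(arr[2] <= -4)) ==> 2*data[1] + 2*c + p > arr[t + 2] + 3)
Before assert !(2*c + 3 == c + c): (arr[2] <= -4 ==> 2*c + 3*p > arr[t + 2] - 8) && ((!(arr[2] <= -4)) ==> 2*data[1] + 2*c + p > arr[t + 2] + 3)
The weakest precondition is (arr[2] <= -4 ==> 2*c + 3*p > arr[t + 2] - 8) && ((!(arr[2] <= -4)) ==> 2*data[1] + 2*c + p > arr[t + 2] + 3).
Check whether (arr[2] <= -4 ==> 2*c > arr[t + 2] - 11) && ((!(arr[2] <= -4)) ==> 2*data[1] + 2*c > arr[t + 2] + 2) && p == 1 implies it.
Every state satisfying the precondition satisfies the weakest precondition: the implication holds.
Answer: valid


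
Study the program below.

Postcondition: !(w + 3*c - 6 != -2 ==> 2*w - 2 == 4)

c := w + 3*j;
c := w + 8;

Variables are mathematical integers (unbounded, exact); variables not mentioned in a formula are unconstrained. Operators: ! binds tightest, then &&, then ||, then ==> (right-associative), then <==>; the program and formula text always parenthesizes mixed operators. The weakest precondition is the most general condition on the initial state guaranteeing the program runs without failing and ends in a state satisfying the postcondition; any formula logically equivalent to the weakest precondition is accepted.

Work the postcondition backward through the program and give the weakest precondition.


Working backward. After the program, the postcondition !(w + 3*c - 6 != -2 ==> 2*w - 2 == 4) must hold; in canonical form it is !(3*c + w != 4 ==> 2*w == 6).
Before c := w + 8: !(4*w != -20 ==> 2*w == 6)
Before c := w + 3*j: !(4*w != -20 ==> 2*w == 6)
Answer: WP = !(4*w != -20 ==> 2*w == 6)


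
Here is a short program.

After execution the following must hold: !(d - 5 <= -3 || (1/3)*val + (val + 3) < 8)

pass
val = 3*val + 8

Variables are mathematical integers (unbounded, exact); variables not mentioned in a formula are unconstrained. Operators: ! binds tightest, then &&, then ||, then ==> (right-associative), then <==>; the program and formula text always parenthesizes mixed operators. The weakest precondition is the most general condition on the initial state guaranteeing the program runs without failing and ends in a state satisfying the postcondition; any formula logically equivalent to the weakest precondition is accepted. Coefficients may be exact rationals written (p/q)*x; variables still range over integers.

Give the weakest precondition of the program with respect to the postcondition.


Working backward. After the program, the postcondition !(d - 5 <= -3 || (1/3)*val + (val + 3) < 8) must hold; in canonical form it is !(d <= 2 || (4/3)*val < 5).
Before val := 3*val + 8: !(d <= 2 || 4*val < -17/3)
Before skip: !(d <= 2 || 4*val < -17/3)
Answer: WP = !(d <= 2 || 4*val < -17/3)


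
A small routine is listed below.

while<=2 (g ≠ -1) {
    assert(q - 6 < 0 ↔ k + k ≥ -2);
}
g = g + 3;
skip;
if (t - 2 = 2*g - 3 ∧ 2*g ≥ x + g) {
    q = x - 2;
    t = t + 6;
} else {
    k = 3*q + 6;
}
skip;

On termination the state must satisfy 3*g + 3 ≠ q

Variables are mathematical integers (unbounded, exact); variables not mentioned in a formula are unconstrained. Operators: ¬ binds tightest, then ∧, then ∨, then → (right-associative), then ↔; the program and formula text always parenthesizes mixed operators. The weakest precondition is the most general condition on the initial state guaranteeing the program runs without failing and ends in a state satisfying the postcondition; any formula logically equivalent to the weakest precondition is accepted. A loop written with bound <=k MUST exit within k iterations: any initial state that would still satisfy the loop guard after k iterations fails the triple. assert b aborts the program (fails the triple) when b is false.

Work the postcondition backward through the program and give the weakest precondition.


Working backward. After the program, the postcondition 3*g + 3 ≠ q must hold; in canonical form it is 3*g ≠ q - 3.
Before skip: 3*g ≠ q - 3
Then branch requires 3*g ≠ x - 5; else branch requires 3*g ≠ q - 3.
Before the if: ((t = 2*g - 1 ∧ g ≥ x) → 3*g ≠ x - 5) ∧ ((¬(t = 2*g - 1 ∧ g ≥ x)) → 3*g ≠ q - 3)
Before skip: ((t = 2*g - 1 ∧ g ≥ x) → 3*g ≠ x - 5) ∧ ((¬(t = 2*g - 1 ∧ g ≥ x)) → 3*g ≠ q - 3)
Before g := g + 3: ((t = 2*g + 5 ∧ g ≥ x - 3) → 3*g ≠ x - 14) ∧ ((¬(t = 2*g + 5 ∧ g ≥ x - 3)) → 3*g ≠ q - 12)
Before the loop (bound <=2), unroll the exhaustion recursion (WP_0 = exit-now case; WP_j = one more guarded iteration, up to j = 2):
  WP_0: (¬(g ≠ -1)) ∧ ((t = 2*g + 5 ∧ g ≥ x - 3) → 3*g ≠ x - 14) ∧ ((¬(t = 2*g + 5 ∧ g ≥ x - 3)) → 3*g ≠ q - 12)
  WP_1: (g ≠ -1 → ((q < 6 ↔ 2*k ≥ -2) ∧ (¬(g ≠ -1)) ∧ ((t = 2*g + 5 ∧ g ≥ x - 3) → 3*g ≠ x - 14) ∧ ((¬(t = 2*g + 5 ∧ g ≥ x - 3)) → 3*g ≠ q - 12))) ∧ ((¬(g ≠ -1)) → (((t = 2*g + 5 ∧ g ≥ x - 3) → 3*g ≠ x - 14) ∧ ((¬(t = 2*g + 5 ∧ g ≥ x - 3)) → 3*g ≠ q - 12)))
  WP_2: (g ≠ -1 → ((q < 6 ↔ 2*k ≥ -2) ∧ (g ≠ -1 → ((q < 6 ↔ 2*k ≥ -2) ∧ (¬(g ≠ -1)) ∧ ((t = 2*g + 5 ∧ g ≥ x - 3) → 3*g ≠ x - 14) ∧ ((¬(t = 2*g + 5 ∧ g ≥ x - 3)) → 3*g ≠ q - 12))) ∧ ((¬(g ≠ -1)) → (((t = 2*g + 5 ∧ g ≥ x - 3) → 3*g ≠ x - 14) ∧ ((¬(t = 2*g + 5 ∧ g ≥ x - 3)) → 3*g ≠ q - 12))))) ∧ ((¬(g ≠ -1)) → (((t = 2*g + 5 ∧ g ≥ x - 3) → 3*g ≠ x - 14) ∧ ((¬(t = 2*g + 5 ∧ g ≥ x - 3)) → 3*g ≠ q - 12)))
So before the loop: (g ≠ -1 → ((q < 6 ↔ 2*k ≥ -2) ∧ (g ≠ -1 → ((q < 6 ↔ 2*k ≥ -2) ∧ (¬(g ≠ -1)) ∧ ((t = 2*g + 5 ∧ g ≥ x - 3) → 3*g ≠ x - 14) ∧ ((¬(t = 2*g + 5 ∧ g ≥ x - 3)) → 3*g ≠ q - 12))) ∧ ((¬(g ≠ -1)) → (((t = 2*g + 5 ∧ g ≥ x - 3) → 3*g ≠ x - 14) ∧ ((¬(t = 2*g + 5 ∧ g ≥ x - 3)) → 3*g ≠ q - 12))))) ∧ ((¬(g ≠ -1)) → (((t = 2*g + 5 ∧ g ≥ x - 3) → 3*g ≠ x - 14) ∧ ((¬(t = 2*g + 5 ∧ g ≥ x - 3)) → 3*g ≠ q - 12)))
Answer: WP = (g ≠ -1 → ((q < 6 ↔ 2*k ≥ -2) ∧ (g ≠ -1 → ((q < 6 ↔ 2*k ≥ -2) ∧ (¬(g ≠ -1)) ∧ ((t = 2*g + 5 ∧ g ≥ x - 3) → 3*g ≠ x - 14) ∧ ((¬(t = 2*g + 5 ∧ g ≥ x - 3)) → 3*g ≠ q - 12))) ∧ ((¬(g ≠ -1)) → (((t = 2*g + 5 ∧ g ≥ x - 3) → 3*g ≠ x - 14) ∧ ((¬(t = 2*g + 5 ∧ g ≥ x - 3)) → 3*g ≠ q - 12))))) ∧ ((¬(g ≠ -1)) → (((t = 2*g + 5 ∧ g ≥ x - 3) → 3*g ≠ x - 14) ∧ ((¬(t = 2*g + 5 ∧ g ≥ x - 3)) → 3*g ≠ q - 12)))


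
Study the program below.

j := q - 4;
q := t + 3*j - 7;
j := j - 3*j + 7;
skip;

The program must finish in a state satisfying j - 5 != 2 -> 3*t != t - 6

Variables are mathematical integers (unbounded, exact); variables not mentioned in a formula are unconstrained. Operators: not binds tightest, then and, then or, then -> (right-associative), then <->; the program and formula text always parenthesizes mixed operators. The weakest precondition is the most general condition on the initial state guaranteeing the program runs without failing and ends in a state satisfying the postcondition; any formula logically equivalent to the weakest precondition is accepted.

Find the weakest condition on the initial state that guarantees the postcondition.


Working backward. After the program, the postcondition j - 5 != 2 -> 3*t != t - 6 must hold; in canonical form it is j != 7 -> 2*t != -6.
Before skip: j != 7 -> 2*t != -6
Before j := j - 3*j + 7: 2*j != 0 -> 2*t != -6
Before q := t + 3*j - 7: 2*j != 0 -> 2*t != -6
Before j := q - 4: 2*q != 8 -> 2*t != -6
Answer: WP = 2*q != 8 -> 2*t != -6


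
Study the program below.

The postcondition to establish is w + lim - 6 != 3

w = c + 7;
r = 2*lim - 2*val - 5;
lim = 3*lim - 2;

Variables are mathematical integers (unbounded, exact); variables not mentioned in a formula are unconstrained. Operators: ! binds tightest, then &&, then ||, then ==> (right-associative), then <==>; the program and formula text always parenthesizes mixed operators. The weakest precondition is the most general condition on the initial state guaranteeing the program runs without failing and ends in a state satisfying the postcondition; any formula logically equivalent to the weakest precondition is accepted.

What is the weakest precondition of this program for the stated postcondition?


Working backward. After the program, the postcondition w + lim - 6 != 3 must hold; in canonical form it is lim + w != 9.
Before lim := 3*lim - 2: 3*lim + w != 11
Before r := 2*lim - 2*val - 5: 3*lim + w != 11
Before w := c + 7: c + 3*lim != 4
Answer: WP = c + 3*lim != 4


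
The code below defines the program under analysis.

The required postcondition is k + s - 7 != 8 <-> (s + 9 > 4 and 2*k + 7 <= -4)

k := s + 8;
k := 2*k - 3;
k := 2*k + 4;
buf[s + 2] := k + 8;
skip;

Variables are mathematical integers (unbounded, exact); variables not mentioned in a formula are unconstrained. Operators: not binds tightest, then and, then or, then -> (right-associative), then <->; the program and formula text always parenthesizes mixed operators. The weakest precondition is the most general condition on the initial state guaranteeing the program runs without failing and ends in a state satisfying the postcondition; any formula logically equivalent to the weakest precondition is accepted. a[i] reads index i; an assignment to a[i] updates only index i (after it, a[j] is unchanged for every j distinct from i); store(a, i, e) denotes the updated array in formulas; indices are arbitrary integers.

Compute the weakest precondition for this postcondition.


Working backward. After the program, the postcondition k + s - 7 != 8 <-> (s + 9 > 4 and 2*k + 7 <= -4) must hold; in canonical form it is k + s != 15 <-> (s > -5 and 2*k <= -11).
Before skip: k + s != 15 <-> (s > -5 and 2*k <= -11)
Before buf[s + 2] := k + 8: k + s != 15 <-> (s > -5 and 2*k <= -11)
Before k := 2*k + 4: 2*k + s != 11 <-> (s > -5 and 4*k <= -19)
Before k := 2*k - 3: 4*k + s != 17 <-> (s > -5 and 8*k <= -7)
Before k := s + 8: 5*s != -15 <-> (s > -5 and 8*s <= -71)
Answer: WP = 5*s != -15 <-> (s > -5 and 8*s <= -71)


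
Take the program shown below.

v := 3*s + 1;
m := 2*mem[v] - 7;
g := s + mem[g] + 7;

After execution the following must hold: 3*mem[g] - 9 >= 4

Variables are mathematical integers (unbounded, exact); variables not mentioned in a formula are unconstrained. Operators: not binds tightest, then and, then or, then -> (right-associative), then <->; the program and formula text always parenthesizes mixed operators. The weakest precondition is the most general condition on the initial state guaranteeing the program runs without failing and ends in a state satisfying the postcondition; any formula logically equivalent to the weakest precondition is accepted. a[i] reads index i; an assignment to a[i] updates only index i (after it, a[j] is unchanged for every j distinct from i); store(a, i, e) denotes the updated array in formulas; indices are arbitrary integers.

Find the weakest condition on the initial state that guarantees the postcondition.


Working backward. After the program, the postcondition 3*mem[g] - 9 >= 4 must hold; in canonical form it is 3*mem[g] >= 13.
Before g := s + mem[g] + 7: 3*mem[mem[g] + s + 7] >= 13
Before m := 2*mem[v] - 7: 3*mem[mem[g] + s + 7] >= 13
Before v := 3*s + 1: 3*mem[mem[g] + s + 7] >= 13
Answer: WP = 3*mem[mem[g] + s + 7] >= 13


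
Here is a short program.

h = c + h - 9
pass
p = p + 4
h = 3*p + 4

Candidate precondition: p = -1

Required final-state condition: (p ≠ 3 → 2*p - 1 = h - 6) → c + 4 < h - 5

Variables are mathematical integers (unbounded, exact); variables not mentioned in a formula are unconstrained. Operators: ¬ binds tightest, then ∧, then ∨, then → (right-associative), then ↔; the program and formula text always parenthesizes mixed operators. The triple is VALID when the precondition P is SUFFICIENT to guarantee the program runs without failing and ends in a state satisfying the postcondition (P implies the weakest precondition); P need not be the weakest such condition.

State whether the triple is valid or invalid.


Working backward. After the program, the postcondition (p ≠ 3 → 2*p - 1 = h - 6) → c + 4 < h - 5 must hold; in canonical form it is (p ≠ 3 → 2*p = h - 5) → c < h - 9.
Before h := 3*p + 4: (p ≠ 3 → p = 1) → c < 3*p - 5
Before p := p + 4: (p ≠ -1 → p = -3) → c < 3*p + 7
Before skip: (p ≠ -1 → p = -3) → c < 3*p + 7
Before h := c + h - 9: (p ≠ -1 → p = -3) → c < 3*p + 7
The weakest precondition is (p ≠ -1 → p = -3) → c < 3*p + 7.
Check whether p = -1 implies it.
Countermodel: at the initial state c = 4, p = -1, the precondition holds but the weakest precondition fails.
Answer: invalid


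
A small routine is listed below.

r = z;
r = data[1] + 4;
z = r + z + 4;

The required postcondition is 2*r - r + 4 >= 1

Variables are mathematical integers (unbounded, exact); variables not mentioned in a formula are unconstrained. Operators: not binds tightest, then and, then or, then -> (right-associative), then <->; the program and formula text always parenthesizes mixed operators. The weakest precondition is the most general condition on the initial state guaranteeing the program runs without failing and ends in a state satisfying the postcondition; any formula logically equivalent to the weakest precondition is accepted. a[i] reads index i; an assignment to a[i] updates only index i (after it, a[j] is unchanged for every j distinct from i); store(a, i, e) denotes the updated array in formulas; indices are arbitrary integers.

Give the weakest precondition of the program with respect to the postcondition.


Working backward. After the program, the postcondition 2*r - r + 4 >= 1 must hold; in canonical form it is r >= -3.
Before z := r + z + 4: r >= -3
Before r := data[1] + 4: data[1] >= -7
Before r := z: data[1] >= -7
Answer: WP = data[1] >= -7


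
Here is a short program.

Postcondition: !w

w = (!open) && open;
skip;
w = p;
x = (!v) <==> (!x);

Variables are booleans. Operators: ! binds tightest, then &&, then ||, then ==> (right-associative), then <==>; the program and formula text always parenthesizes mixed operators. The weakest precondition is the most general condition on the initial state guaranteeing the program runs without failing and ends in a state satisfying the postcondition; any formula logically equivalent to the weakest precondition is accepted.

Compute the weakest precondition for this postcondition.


Working backward. After the program, !w must hold.
Before x := (!v) <==> (!x): !w
Before w := p: !p
Before skip: !p
Before w := (!open) && open: !p
Answer: WP = !p


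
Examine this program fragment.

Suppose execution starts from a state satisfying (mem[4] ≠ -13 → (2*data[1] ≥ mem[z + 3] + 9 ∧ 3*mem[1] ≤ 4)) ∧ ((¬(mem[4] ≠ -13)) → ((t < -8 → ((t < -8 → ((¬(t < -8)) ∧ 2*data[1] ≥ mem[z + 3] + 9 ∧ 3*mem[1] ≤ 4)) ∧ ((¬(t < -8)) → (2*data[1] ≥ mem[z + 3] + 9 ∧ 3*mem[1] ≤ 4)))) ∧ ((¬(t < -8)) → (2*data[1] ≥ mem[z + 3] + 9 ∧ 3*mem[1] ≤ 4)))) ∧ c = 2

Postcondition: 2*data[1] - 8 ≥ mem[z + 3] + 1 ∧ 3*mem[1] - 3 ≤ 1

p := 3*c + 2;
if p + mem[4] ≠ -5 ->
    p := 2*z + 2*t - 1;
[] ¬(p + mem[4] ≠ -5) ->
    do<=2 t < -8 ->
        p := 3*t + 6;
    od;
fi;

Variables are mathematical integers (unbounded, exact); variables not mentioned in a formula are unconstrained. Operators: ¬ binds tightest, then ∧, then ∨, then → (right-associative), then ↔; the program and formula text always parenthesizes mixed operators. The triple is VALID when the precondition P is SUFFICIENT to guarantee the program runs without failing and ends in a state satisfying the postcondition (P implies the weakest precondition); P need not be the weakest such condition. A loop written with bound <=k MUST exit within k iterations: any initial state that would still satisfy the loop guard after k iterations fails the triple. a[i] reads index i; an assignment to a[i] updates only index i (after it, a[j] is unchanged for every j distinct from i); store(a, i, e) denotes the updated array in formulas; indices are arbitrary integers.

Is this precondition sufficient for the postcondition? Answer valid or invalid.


Working backward. After the program, the postcondition 2*data[1] - 8 ≥ mem[z + 3] + 1 ∧ 3*mem[1] - 3 ≤ 1 must hold; in canonical form it is 2*data[1] ≥ mem[z + 3] + 9 ∧ 3*mem[1] ≤ 4.
Then branch requires 2*data[1] ≥ mem[z + 3] + 9 ∧ 3*mem[1] ≤ 4; else branch requires (t < -8 → ((t < -8 → ((¬(t < -8)) ∧ 2*data[1] ≥ mem[z + 3] + 9 ∧ 3*mem[1] ≤ 4)) ∧ ((¬(t < -8)) → (2*data[1] ≥ mem[z + 3] + 9 ∧ 3*mem[1] ≤ 4)))) ∧ ((¬(t < -8)) → (2*data[1] ≥ mem[z + 3] + 9 ∧ 3*mem[1] ≤ 4)).
Before the if: (mem[4] + p ≠ -5 → (2*data[1] ≥ mem[z + 3] + 9 ∧ 3*mem[1] ≤ 4)) ∧ ((¬(mem[4] + p ≠ -5)) → ((t < -8 → ((t < -8 → ((¬(t < -8)) ∧ 2*data[1] ≥ mem[z + 3] + 9 ∧ 3*mem[1] ≤ 4)) ∧ ((¬(t < -8)) → (2*data[1] ≥ mem[z + 3] + 9 ∧ 3*mem[1] ≤ 4)))) ∧ ((¬(t < -8)) → (2*data[1] ≥ mem[z + 3] + 9 ∧ 3*mem[1] ≤ 4))))
Before p := 3*c + 2: (mem[4] + 3*c ≠ -7 → (2*data[1] ≥ mem[z + 3] + 9 ∧ 3*mem[1] ≤ 4)) ∧ ((¬(mem[4] + 3*c ≠ -7)) → ((t < -8 → ((t < -8 → ((¬(t < -8)) ∧ 2*data[1] ≥ mem[z + 3] + 9 ∧ 3*mem[1] ≤ 4)) ∧ ((¬(t < -8)) → (2*data[1] ≥ mem[z + 3] + 9 ∧ 3*mem[1] ≤ 4)))) ∧ ((¬(t < -8)) → (2*data[1] ≥ mem[z + 3] + 9 ∧ 3*mem[1] ≤ 4))))
The weakest precondition is (mem[4] + 3*c ≠ -7 → (2*data[1] ≥ mem[z + 3] + 9 ∧ 3*mem[1] ≤ 4)) ∧ ((¬(mem[4] + 3*c ≠ -7)) → ((t < -8 → ((t < -8 → ((¬(t < -8)) ∧ 2*data[1] ≥ mem[z + 3] + 9 ∧ 3*mem[1] ≤ 4)) ∧ ((¬(t < -8)) → (2*data[1] ≥ mem[z + 3] + 9 ∧ 3*mem[1] ≤ 4)))) ∧ ((¬(t < -8)) → (2*data[1] ≥ mem[z + 3] + 9 ∧ 3*mem[1] ≤ 4)))).
Check whether (mem[4] ≠ -13 → (2*data[1] ≥ mem[z + 3] + 9 ∧ 3*mem[1] ≤ 4)) ∧ ((¬(mem[4] ≠ -13)) → ((t < -8 → ((t < -8 → ((¬(t < -8)) ∧ 2*data[1] ≥ mem[z + 3] + 9 ∧ 3*mem[1] ≤ 4)) ∧ ((¬(t < -8)) → (2*data[1] ≥ mem[z + 3] + 9 ∧ 3*mem[1] ≤ 4)))) ∧ ((¬(t < -8)) → (2*data[1] ≥ mem[z + 3] + 9 ∧ 3*mem[1] ≤ 4)))) ∧ c = 2 implies it.
Every state satisfying the precondition satisfies the weakest precondition: the implication holds.
Answer: valid


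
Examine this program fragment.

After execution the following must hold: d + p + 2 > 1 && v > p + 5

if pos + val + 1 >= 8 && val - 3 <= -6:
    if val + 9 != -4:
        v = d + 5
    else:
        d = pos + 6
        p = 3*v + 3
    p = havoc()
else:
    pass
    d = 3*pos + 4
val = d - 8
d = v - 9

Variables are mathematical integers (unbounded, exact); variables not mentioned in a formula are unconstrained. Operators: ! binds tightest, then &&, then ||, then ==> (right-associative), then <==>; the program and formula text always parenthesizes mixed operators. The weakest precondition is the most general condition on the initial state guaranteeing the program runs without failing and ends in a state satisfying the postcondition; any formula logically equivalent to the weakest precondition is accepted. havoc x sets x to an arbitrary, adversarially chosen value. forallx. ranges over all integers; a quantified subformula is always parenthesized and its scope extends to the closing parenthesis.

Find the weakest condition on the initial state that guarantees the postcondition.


Working backward. After the program, the postcondition d + p + 2 > 1 && v > p + 5 must hold; in canonical form it is d + p > -1 && v > p + 5.
Before d := v - 9: p + v > 8 && v > p + 5
Before val := d - 8: p + v > 8 && v > p + 5
Then branch requires (val != -13 ==> (forall p_1. (d + p_1 > 3 && d > p_1))) && ((!(val != -13)) ==> (forall p_1. (p_1 + v > 8 && v > p_1 + 5))); else branch requires p + v > 8 && v > p + 5.
Before the if: ((pos + val >= 7 && val <= -3) ==> ((val != -13 ==> (forall p_1. (d + p_1 > 3 && d > p_1))) && ((!(val != -13)) ==> (forall p_1. (p_1 + v > 8 && v > p_1 + 5))))) && ((!(pos + val >= 7 && val <= -3)) ==> (p + v > 8 && v > p + 5))
Answer: WP = ((pos + val >= 7 && val <= -3) ==> ((val != -13 ==> (forall p_1. (d + p_1 > 3 && d > p_1))) && ((!(val != -13)) ==> (forall p_1. (p_1 + v > 8 && v > p_1 + 5))))) && ((!(pos + val >= 7 && val <= -3)) ==> (p + v > 8 && v > p + 5))


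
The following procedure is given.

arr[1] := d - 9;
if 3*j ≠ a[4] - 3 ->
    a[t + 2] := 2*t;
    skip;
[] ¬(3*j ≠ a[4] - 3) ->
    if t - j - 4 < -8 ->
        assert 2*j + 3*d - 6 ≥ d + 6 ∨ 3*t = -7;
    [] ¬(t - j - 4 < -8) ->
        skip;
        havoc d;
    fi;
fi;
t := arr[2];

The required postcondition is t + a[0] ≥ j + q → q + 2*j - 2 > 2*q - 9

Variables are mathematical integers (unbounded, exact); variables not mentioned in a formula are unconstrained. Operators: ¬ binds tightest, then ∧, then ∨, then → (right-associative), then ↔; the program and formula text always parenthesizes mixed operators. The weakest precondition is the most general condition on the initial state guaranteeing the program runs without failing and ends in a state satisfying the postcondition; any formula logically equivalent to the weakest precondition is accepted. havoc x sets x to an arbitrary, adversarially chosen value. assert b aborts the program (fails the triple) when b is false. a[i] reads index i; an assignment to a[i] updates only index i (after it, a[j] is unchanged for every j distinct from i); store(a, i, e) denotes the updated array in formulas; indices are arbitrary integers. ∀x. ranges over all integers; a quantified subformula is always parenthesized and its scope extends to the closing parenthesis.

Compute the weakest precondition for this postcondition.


Working backward. After the program, the postcondition t + a[0] ≥ j + q → q + 2*j - 2 > 2*q - 9 must hold; in canonical form it is a[0] + t ≥ j + q → 2*j > q - 7.
Before t := arr[2]: a[0] + arr[2] ≥ j + q → 2*j > q - 7
Then branch requires arr[2] + store(a, t + 2, 2*t)[0] ≥ j + q → 2*j > q - 7; else branch requires (t < j - 4 → ((2*d + 2*j ≥ 12 ∨ 3*t = -7) ∧ (a[0] + arr[2] ≥ j + q → 2*j > q - 7))) ∧ ((¬(t < j - 4)) → (a[0] + arr[2] ≥ j + q → 2*j > q - 7)).
Before the if: (3*j ≠ a[4] - 3 → (arr[2] + store(a, t + 2, 2*t)[0] ≥ j + q → 2*j > q - 7)) ∧ ((¬(3*j ≠ a[4] - 3)) → ((t < j - 4 → ((2*d + 2*j ≥ 12 ∨ 3*t = -7) ∧ (a[0] + arr[2] ≥ j + q → 2*j > q - 7))) ∧ ((¬(t < j - 4)) → (a[0] + arr[2] ≥ j + q → 2*j > q - 7))))
Before arr[1] := d - 9: (3*j ≠ a[4] - 3 → (arr[2] + store(a, t + 2, 2*t)[0] ≥ j + q → 2*j > q - 7)) ∧ ((¬(3*j ≠ a[4] - 3)) → ((t < j - 4 → ((2*d + 2*j ≥ 12 ∨ 3*t = -7) ∧ (a[0] + arr[2] ≥ j + q → 2*j > q - 7))) ∧ ((¬(t < j - 4)) → (a[0] + arr[2] ≥ j + q → 2*j > q - 7))))
Answer: WP = (3*j ≠ a[4] - 3 → (arr[2] + store(a, t + 2, 2*t)[0] ≥ j + q → 2*j > q - 7)) ∧ ((¬(3*j ≠ a[4] - 3)) → ((t < j - 4 → ((2*d + 2*j ≥ 12 ∨ 3*t = -7) ∧ (a[0] + arr[2] ≥ j + q → 2*j > q - 7))) ∧ ((¬(t < j - 4)) → (a[0] + arr[2] ≥ j + q → 2*j > q - 7))))


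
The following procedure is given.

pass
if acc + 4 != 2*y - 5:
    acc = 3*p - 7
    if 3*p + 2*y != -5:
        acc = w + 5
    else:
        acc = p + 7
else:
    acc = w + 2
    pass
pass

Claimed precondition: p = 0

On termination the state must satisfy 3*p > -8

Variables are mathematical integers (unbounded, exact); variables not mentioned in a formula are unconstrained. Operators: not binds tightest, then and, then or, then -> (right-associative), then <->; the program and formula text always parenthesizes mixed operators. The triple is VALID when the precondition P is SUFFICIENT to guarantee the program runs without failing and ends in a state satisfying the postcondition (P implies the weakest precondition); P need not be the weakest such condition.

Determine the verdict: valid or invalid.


Working backward. After the program, 3*p > -8 must hold.
Before skip: 3*p > -8
Then branch requires (3*p + 2*y != -5 -> 3*p > -8) and ((not (3*p + 2*y != -5)) -> 3*p > -8); else branch requires 3*p > -8.
Before the if: (acc != 2*y - 9 -> ((3*p + 2*y != -5 -> 3*p > -8) and ((not (3*p + 2*y != -5)) -> 3*p > -8))) and ((not (acc != 2*y - 9)) -> 3*p > -8)
Before skip: (acc != 2*y - 9 -> ((3*p + 2*y != -5 -> 3*p > -8) and ((not (3*p + 2*y != -5)) -> 3*p > -8))) and ((not (acc != 2*y - 9)) -> 3*p > -8)
The weakest precondition is (acc != 2*y - 9 -> ((3*p + 2*y != -5 -> 3*p > -8) and ((not (3*p + 2*y != -5)) -> 3*p > -8))) and ((not (acc != 2*y - 9)) -> 3*p > -8).
Check whether p = 0 implies it.
Every state satisfying the precondition satisfies the weakest precondition: the implication holds.
Answer: valid


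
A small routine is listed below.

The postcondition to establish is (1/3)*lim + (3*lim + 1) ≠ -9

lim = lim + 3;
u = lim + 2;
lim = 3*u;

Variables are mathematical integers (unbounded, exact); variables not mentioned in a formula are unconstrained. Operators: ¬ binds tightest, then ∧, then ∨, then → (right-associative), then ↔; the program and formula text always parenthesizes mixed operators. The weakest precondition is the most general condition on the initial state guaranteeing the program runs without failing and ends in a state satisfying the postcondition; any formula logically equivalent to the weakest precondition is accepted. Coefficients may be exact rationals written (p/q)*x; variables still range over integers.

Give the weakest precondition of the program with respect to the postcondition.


Working backward. After the program, the postcondition (1/3)*lim + (3*lim + 1) ≠ -9 must hold; in canonical form it is (10/3)*lim ≠ -10.
Before lim := 3*u: 10*u ≠ -10
Before u := lim + 2: 10*lim ≠ -30
Before lim := lim + 3: 10*lim ≠ -60
Answer: WP = 10*lim ≠ -60


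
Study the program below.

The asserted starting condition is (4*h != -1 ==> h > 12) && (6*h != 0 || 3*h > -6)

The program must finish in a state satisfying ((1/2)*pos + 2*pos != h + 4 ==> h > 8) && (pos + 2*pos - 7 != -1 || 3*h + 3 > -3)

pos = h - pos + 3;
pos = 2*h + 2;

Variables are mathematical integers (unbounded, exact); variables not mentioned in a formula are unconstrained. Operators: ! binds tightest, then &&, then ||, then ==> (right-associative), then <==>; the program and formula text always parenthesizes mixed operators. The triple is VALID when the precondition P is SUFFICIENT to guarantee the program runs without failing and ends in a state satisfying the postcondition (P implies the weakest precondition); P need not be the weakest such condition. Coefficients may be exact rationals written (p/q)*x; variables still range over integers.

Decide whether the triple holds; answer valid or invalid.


Working backward. After the program, the postcondition ((1/2)*pos + 2*pos != h + 4 ==> h > 8) && (pos + 2*pos - 7 != -1 || 3*h + 3 > -3) must hold; in canonical form it is ((5/2)*pos != h + 4 ==> h > 8) && (3*pos != 6 || 3*h > -6).
Before pos := 2*h + 2: (4*h != -1 ==> h > 8) && (6*h != 0 || 3*h > -6)
Before pos := h - pos + 3: (4*h != -1 ==> h > 8) && (6*h != 0 || 3*h > -6)
The weakest precondition is (4*h != -1 ==> h > 8) && (6*h != 0 || 3*h > -6).
Check whether (4*h != -1 ==> h > 12) && (6*h != 0 || 3*h > -6) implies it.
Every state satisfying the precondition satisfies the weakest precondition: the implication holds.
Answer: valid
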